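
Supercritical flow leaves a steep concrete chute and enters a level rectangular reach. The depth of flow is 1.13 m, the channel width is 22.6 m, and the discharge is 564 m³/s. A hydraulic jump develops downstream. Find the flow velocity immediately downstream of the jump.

q = Q/b = 564/22.6 = 25.0 m²/s; V₁ = q/y₁ = 22.1 m/s. Fr₁ = V₁/√(g·y₁) = 6.63.
Sequent-depth ratio: y₂/y₁ = ½[√(1 + 8Fr₁²) − 1] = ½[√353.0 − 1] = 8.89.
y₂ = 8.89 × 1.13 = 10.1 m.
V₂ = q/y₂ = 25.0/10.1 = 2.48 m/s.

V₂ = 2.48 m/s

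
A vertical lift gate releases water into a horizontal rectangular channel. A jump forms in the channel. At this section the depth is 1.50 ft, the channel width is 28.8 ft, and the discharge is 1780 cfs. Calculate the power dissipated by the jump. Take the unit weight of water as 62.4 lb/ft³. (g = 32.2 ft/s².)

P = 3149 hp

q = Q/b = 1780/28.8 = 61.8 ft²/s; V₁ = q/y₁ = 41.2 ft/s. Fr₁ = V₁/√(g·y₁) = 5.93.
Conjugate-depth relation: y₂/y₁ = ½[√(1 + 8Fr₁²) − 1] = ½[√282.2 − 1] = 7.90.
y₂ = 7.90 × 1.50 = 11.8 ft.
Head loss: ΔE = (y₂ − y₁)³/(4y₁y₂) = (11.8 − 1.50)³/(4×1.50×11.8) = 1108/71.1 = 15.6 ft.
P = γ·Q·ΔE/550 = 62.4 × 1780 × 15.6 / 550 = 3149 hp.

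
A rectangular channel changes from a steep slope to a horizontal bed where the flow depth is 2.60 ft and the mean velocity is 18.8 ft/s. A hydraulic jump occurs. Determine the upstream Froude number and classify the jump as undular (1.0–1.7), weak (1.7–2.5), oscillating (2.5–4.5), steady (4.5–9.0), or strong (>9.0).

Fr₁ = V₁/√(g·y₁) = 18.8/√(32.2×2.60) = 2.05.
Fr₁ = 2.05 lies in the weak range.

Fr₁ = 2.05; weak jump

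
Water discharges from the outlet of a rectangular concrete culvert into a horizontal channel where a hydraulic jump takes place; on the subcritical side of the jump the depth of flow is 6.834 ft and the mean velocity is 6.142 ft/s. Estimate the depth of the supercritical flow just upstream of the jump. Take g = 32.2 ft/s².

y₁ = 1.845 ft

Fr₂ = V₂/√(g·y₂) = 6.142/√(32.2×6.834) = 0.4140.
Applying the sequent-depth relation in reverse, y₁/y₂ = ½[√(1 + 8Fr₂²) − 1] = ½[√2.3714 − 1] = 0.2700.
y₁ = 0.2700 × 6.834 = 1.845 ft.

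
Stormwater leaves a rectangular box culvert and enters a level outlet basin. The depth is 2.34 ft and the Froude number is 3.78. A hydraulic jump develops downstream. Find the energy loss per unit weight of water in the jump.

ΔE = 6.96 ft

Fr₁ = 3.78 (given).
Bélanger equation: y₂/y₁ = ½[√(1 + 8Fr₁²) − 1] = ½[√115.3 − 1] = 4.87.
y₂ = 4.87 × 2.34 = 11.4 ft.
V₁ = Fr₁·√(g·y₁) = 3.78×√(32.2×2.34) = 32.8 ft/s; q = V₁·y₁ = 76.8 ft²/s. V₂ = q/y₂ = 76.8/11.4 = 6.74 ft/s. E₁ = y₁ + V₁²/2g = 19.1 ft; E₂ = y₂ + V₂²/2g = 12.1 ft. ΔE = E₁ − E₂ = 6.96 ft.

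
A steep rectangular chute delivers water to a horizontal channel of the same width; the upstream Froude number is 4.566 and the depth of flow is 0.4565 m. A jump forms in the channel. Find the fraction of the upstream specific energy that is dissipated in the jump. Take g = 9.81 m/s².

ΔE/E₁ = 0.451 (45.1%)

Fr₁ = 4.566 (given).
Conjugate-depth relation: y₂/y₁ = ½[√(1 + 8Fr₁²) − 1] = ½[√167.79 − 1] = 5.977.
y₂ = 5.977 × 0.4565 = 2.728 m.
E₁ = y₁(1 + Fr₁²/2) = 0.4565×(1 + 4.566²/2) = 5.215 m. ΔE = (y₂ − y₁)³/(4y₁y₂) = 2.354 m. ΔE/E₁ = 2.354/5.215 = 0.451.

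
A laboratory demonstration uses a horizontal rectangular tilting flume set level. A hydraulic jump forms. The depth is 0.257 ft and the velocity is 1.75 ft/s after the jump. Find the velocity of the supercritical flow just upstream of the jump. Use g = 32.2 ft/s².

V₁ = 3.53 ft/s

Fr₂ = V₂/√(g·y₂) = 1.75/√(32.2×0.257) = 0.608.
The Bélanger relation is symmetric: y₁/y₂ = ½[√(1 + 8Fr₂²) − 1] = ½[√3.961 − 1] = 0.495.
y₁ = 0.495 × 0.257 = 0.127 ft.
V₁ = q/y₁ = 0.450/0.127 = 3.53 ft/s.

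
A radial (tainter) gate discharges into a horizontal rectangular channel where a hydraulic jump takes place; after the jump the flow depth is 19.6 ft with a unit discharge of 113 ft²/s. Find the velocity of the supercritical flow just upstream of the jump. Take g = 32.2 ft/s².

V₂ = q/y₂ = 113/19.6 = 5.77 ft/s; Fr₂ = V₂/√(g·y₂) = 0.229.
The Bélanger relation is symmetric: y₁/y₂ = ½[√(1 + 8Fr₂²) − 1] = ½[√1.421 − 1] = 0.0961.
y₁ = 0.0961 × 19.6 = 1.88 ft.
V₁ = q/y₁ = 113/1.88 = 60.0 ft/s.

V₁ = 60.0 ft/s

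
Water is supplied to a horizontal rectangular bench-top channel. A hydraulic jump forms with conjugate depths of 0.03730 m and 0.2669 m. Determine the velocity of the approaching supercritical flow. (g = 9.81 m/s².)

For a rectangular channel the momentum equation gives q² = ½·g·y₁·y₂·(y₁ + y₂) = ½×9.81×0.03730×0.2669×0.3042 = 0.01485.
q = √0.01485 = 0.1219 m²/s.
V₁ = q/y₁ = 0.1219/0.03730 = 3.268 m/s.

V₁ = 3.268 m/s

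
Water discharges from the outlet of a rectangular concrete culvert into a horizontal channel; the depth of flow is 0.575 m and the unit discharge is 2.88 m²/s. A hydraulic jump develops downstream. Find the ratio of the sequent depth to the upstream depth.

V₁ = q/y₁ = 2.88/0.575 = 5.01 m/s. Fr₁ = V₁/√(g·y₁) = 5.01/√(9.81×0.575) = 2.11.
By Bélanger, y₂/y₁ = ½[√(1 + 8Fr₁²) − 1] = ½[√36.58 − 1] = 2.52.

y₂/y₁ = 2.52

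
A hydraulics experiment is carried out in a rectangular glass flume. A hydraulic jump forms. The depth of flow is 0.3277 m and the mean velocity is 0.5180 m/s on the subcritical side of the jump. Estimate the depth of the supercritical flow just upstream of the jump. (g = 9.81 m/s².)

y₁ = 0.04775 m

Fr₂ = V₂/√(g·y₂) = 0.5180/√(9.81×0.3277) = 0.2889.
Since the conjugate-depth ratio holds either way, y₁/y₂ = ½[√(1 + 8Fr₂²) − 1] = ½[√1.6677 − 1] = 0.1457.
y₁ = 0.1457 × 0.3277 = 0.04775 m.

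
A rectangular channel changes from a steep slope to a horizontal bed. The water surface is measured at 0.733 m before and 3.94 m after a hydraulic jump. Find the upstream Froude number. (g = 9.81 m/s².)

For a rectangular channel the momentum equation gives q² = ½·g·y₁·y₂·(y₁ + y₂) = ½×9.81×0.733×3.94×4.67 = 66.2.
q = √66.2 = 8.14 m²/s.
V₁ = q/y₁ = 11.1 m/s; Fr₁ = V₁/√(g·y₁) = 4.14.

Fr₁ = 4.14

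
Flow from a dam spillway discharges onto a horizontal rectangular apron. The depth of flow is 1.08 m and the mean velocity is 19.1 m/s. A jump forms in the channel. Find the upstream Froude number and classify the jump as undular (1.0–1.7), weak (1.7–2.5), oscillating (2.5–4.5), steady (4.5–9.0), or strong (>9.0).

Fr₁ = V₁/√(g·y₁) = 19.1/√(9.81×1.08) = 5.87.
Fr₁ = 5.87 lies in the steady range.

Fr₁ = 5.87; steady jump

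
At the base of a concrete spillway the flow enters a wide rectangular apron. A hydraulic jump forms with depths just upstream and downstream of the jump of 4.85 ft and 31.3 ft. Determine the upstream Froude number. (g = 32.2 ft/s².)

Fr₁ = 4.90

For a rectangular channel the momentum equation gives q² = ½·g·y₁·y₂·(y₁ + y₂) = ½×32.2×4.85×31.3×36.1 = 88353.
q = √88353 = 297 ft²/s.
V₁ = q/y₁ = 61.3 ft/s; Fr₁ = V₁/√(g·y₁) = 4.90.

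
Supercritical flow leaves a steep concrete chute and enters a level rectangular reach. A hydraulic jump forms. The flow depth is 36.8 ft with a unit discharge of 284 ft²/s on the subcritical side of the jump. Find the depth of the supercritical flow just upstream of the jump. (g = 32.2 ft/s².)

V₂ = q/y₂ = 284/36.8 = 7.72 ft/s; Fr₂ = V₂/√(g·y₂) = 0.224.
Applying the sequent-depth relation in reverse, y₁/y₂ = ½[√(1 + 8Fr₂²) − 1] = ½[√1.402 − 1] = 0.0921.
y₁ = 0.0921 × 36.8 = 3.39 ft.

y₁ = 3.39 ft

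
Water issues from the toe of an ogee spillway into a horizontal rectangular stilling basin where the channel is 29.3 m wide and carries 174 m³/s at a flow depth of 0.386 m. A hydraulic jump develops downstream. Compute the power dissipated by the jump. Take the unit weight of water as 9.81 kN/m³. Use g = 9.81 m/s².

P = 14026 kW

q = Q/b = 174/29.3 = 5.94 m²/s; V₁ = q/y₁ = 15.4 m/s. Fr₁ = V₁/√(g·y₁) = 7.91.
By Bélanger, y₂/y₁ = ½[√(1 + 8Fr₁²) − 1] = ½[√501.1 − 1] = 10.7.
y₂ = 10.7 × 0.386 = 4.13 m.
V₂ = q/y₂ = 5.94/4.13 = 1.44 m/s. E₁ = y₁ + V₁²/2g = 12.4 m; E₂ = y₂ + V₂²/2g = 4.23 m. ΔE = E₁ − E₂ = 8.22 m.
P = γ·Q·ΔE = 9.81 × 174 × 8.22 = 14026 kW.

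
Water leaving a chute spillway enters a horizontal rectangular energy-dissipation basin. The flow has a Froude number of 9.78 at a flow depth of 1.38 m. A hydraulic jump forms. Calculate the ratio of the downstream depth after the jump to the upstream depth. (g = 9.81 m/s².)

Fr₁ = 9.78 (given).
Bélanger equation: y₂/y₁ = ½[√(1 + 8Fr₁²) − 1] = ½[√766.2 − 1] = 13.3.

y₂/y₁ = 13.3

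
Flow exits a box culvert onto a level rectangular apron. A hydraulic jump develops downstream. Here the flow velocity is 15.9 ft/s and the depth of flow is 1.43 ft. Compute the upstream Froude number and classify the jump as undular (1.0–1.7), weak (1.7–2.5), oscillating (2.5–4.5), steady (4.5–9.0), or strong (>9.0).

Fr₁ = 2.34; weak jump

Fr₁ = V₁/√(g·y₁) = 15.9/√(32.2×1.43) = 2.34.
Fr₁ = 2.34 lies in the weak range.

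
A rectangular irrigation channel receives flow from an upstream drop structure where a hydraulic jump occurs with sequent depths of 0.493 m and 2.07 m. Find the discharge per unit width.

q = 3.58 m²/s

For a rectangular channel the momentum equation gives q² = ½·g·y₁·y₂·(y₁ + y₂) = ½×9.81×0.493×2.07×2.56 = 12.8.
q = √12.8 = 3.58 m²/s.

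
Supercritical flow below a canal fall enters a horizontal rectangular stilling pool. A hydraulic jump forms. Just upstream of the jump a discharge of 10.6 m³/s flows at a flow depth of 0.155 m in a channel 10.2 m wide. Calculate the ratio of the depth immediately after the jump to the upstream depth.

y₂/y₁ = 7.21

q = Q/b = 10.6/10.2 = 1.04 m²/s; V₁ = q/y₁ = 6.70 m/s. Fr₁ = V₁/√(g·y₁) = 5.44.
By Bélanger, y₂/y₁ = ½[√(1 + 8Fr₁²) − 1] = ½[√237.5 − 1] = 7.21.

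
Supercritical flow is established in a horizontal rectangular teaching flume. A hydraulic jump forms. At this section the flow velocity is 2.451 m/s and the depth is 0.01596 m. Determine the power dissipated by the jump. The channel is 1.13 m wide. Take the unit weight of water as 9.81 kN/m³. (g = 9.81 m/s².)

P = 0.08049 kW

Fr₁ = V₁/√(g·y₁) = 2.451/√(9.81×0.01596) = 6.194.
From the momentum equation for a rectangular channel, y₂/y₁ = ½[√(1 + 8Fr₁²) − 1] = ½[√307.96 − 1] = 8.274.
y₂ = 8.274 × 0.01596 = 0.1321 m.
q = V₁·y₁ = 2.451 × 0.01596 = 0.03912 m²/s. V₂ = q/y₂ = 0.03912/0.1321 = 0.2962 m/s. E₁ = y₁ + V₁²/2g = 0.3221 m; E₂ = y₂ + V₂²/2g = 0.1365 m. ΔE = E₁ − E₂ = 0.1856 m.
Q = q·b = 0.03912 × 1.13 = 0.04420 m³/s. P = γ·Q·ΔE = 9.81 × 0.04420 × 0.1856 = 0.08049 kW.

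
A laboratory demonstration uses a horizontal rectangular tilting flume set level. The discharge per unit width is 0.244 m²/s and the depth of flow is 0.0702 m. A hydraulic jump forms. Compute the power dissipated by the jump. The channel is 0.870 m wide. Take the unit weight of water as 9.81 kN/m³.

V₁ = q/y₁ = 0.244/0.0702 = 3.48 m/s. Fr₁ = V₁/√(g·y₁) = 3.48/√(9.81×0.0702) = 4.19.
By Bélanger, y₂/y₁ = ½[√(1 + 8Fr₁²) − 1] = ½[√141.3 − 1] = 5.44.
y₂ = 5.44 × 0.0702 = 0.382 m.
Head loss: ΔE = (y₂ − y₁)³/(4y₁y₂) = (0.382 − 0.0702)³/(4×0.0702×0.382) = 0.0304/0.107 = 0.283 m.
Q = q·b = 0.244 × 0.870 = 0.212 m³/s. P = γ·Q·ΔE = 9.81 × 0.212 × 0.283 = 0.589 kW.

P = 0.589 kW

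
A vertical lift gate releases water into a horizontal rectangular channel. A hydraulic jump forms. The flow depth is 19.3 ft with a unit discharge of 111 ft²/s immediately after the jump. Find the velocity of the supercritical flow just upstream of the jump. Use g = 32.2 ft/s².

V₂ = q/y₂ = 111/19.3 = 5.75 ft/s; Fr₂ = V₂/√(g·y₂) = 0.231.
Applying the sequent-depth relation in reverse, y₁/y₂ = ½[√(1 + 8Fr₂²) − 1] = ½[√1.426 − 1] = 0.0970.
y₁ = 0.0970 × 19.3 = 1.87 ft.
V₁ = q/y₁ = 111/1.87 = 59.3 ft/s.

V₁ = 59.3 ft/s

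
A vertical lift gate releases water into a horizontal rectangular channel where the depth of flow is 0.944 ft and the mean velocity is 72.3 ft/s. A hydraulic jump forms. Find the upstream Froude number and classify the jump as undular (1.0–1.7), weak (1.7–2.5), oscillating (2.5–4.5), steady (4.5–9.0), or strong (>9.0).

Fr₁ = 13.1; strong jump

Fr₁ = V₁/√(g·y₁) = 72.3/√(32.2×0.944) = 13.1.
Fr₁ = 13.1 lies in the strong range.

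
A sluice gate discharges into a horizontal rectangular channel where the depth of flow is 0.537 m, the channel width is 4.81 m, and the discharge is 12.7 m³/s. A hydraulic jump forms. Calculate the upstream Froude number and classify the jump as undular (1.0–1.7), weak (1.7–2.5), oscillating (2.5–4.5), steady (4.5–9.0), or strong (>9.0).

Fr₁ = 2.14; weak jump

q = Q/b = 12.7/4.81 = 2.64 m²/s; V₁ = q/y₁ = 4.92 m/s. Fr₁ = V₁/√(g·y₁) = 2.14.
Fr₁ = 2.14 lies in the weak range.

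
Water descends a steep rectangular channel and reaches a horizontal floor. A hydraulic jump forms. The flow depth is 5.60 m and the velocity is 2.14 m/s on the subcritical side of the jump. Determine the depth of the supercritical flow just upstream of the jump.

Fr₂ = V₂/√(g·y₂) = 2.14/√(9.81×5.60) = 0.289.
Applying the sequent-depth relation in reverse, y₁/y₂ = ½[√(1 + 8Fr₂²) − 1] = ½[√1.667 − 1] = 0.146.
y₁ = 0.146 × 5.60 = 0.815 m.

y₁ = 0.815 m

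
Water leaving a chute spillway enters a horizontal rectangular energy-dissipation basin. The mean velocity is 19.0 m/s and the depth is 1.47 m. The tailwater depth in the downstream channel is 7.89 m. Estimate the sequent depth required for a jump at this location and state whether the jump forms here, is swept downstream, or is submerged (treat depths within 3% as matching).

y₂ = 9.69 m; the jump is swept downstream

Fr₁ = V₁/√(g·y₁) = 19.0/√(9.81×1.47) = 5.00.
Conjugate-depth relation: y₂/y₁ = ½[√(1 + 8Fr₁²) − 1] = ½[√201.3 − 1] = 6.59.
y₂ = 6.59 × 1.47 = 9.69 m.
Tailwater y_tw = 7.89 m: y_tw < y₂, so the jump is swept downstream.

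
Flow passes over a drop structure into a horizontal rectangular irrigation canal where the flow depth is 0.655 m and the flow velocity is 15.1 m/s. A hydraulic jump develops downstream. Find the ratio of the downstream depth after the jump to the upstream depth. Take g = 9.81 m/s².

Fr₁ = V₁/√(g·y₁) = 15.1/√(9.81×0.655) = 5.96.
Conjugate-depth relation: y₂/y₁ = ½[√(1 + 8Fr₁²) − 1] = ½[√284.9 − 1] = 7.94.

y₂/y₁ = 7.94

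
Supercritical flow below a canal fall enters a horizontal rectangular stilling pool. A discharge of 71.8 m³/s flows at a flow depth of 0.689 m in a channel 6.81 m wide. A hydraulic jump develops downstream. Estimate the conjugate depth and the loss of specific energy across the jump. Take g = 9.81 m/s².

q = Q/b = 71.8/6.81 = 10.5 m²/s; V₁ = q/y₁ = 15.3 m/s. Fr₁ = V₁/√(g·y₁) = 5.89.
From the momentum equation for a rectangular channel, y₂/y₁ = ½[√(1 + 8Fr₁²) − 1] = ½[√278.2 − 1] = 7.84.
y₂ = 7.84 × 0.689 = 5.40 m.
Head loss: ΔE = (y₂ − y₁)³/(4y₁y₂) = (5.40 − 0.689)³/(4×0.689×5.40) = 105/14.9 = 7.03 m.

y₂ = 5.40 m; ΔE = 7.03 m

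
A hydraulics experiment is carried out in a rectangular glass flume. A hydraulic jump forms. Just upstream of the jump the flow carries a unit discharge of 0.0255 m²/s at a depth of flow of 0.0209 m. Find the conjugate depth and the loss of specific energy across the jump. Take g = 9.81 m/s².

y₂ = 0.0699 m; ΔE = 0.0201 m

V₁ = q/y₁ = 0.0255/0.0209 = 1.22 m/s. Fr₁ = V₁/√(g·y₁) = 1.22/√(9.81×0.0209) = 2.69.
By Bélanger, y₂/y₁ = ½[√(1 + 8Fr₁²) − 1] = ½[√59.08 − 1] = 3.34.
y₂ = 3.34 × 0.0209 = 0.0699 m.
V₂ = q/y₂ = 0.0255/0.0699 = 0.365 m/s. E₁ = y₁ + V₁²/2g = 0.0968 m; E₂ = y₂ + V₂²/2g = 0.0767 m. ΔE = E₁ − E₂ = 0.0201 m.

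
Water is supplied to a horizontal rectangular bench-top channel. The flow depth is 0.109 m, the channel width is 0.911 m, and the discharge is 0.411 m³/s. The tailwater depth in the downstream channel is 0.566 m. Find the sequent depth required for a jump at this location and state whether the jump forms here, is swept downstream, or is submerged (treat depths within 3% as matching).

q = Q/b = 0.411/0.911 = 0.451 m²/s; V₁ = q/y₁ = 4.14 m/s. Fr₁ = V₁/√(g·y₁) = 4.00.
Bélanger equation: y₂/y₁ = ½[√(1 + 8Fr₁²) − 1] = ½[√129.2 − 1] = 5.18.
y₂ = 5.18 × 0.109 = 0.565 m.
Tailwater y_tw = 0.566 m: y_tw ≈ y₂, so the jump forms here.

y₂ = 0.565 m; the jump forms here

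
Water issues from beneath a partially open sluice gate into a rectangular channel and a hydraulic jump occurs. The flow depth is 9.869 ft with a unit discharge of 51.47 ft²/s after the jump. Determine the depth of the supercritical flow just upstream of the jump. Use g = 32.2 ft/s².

y₁ = 1.470 ft

V₂ = q/y₂ = 51.47/9.869 = 5.215 ft/s; Fr₂ = V₂/√(g·y₂) = 0.2926.
From the momentum equation (using Fr₂), y₁/y₂ = ½[√(1 + 8Fr₂²) − 1] = ½[√1.6847 − 1] = 0.1490.
y₁ = 0.1490 × 9.869 = 1.470 ft.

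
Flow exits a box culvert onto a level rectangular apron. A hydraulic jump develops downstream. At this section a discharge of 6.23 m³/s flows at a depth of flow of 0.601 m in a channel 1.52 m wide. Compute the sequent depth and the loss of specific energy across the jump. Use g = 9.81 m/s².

y₂ = 2.11 m; ΔE = 0.673 m

q = Q/b = 6.23/1.52 = 4.10 m²/s; V₁ = q/y₁ = 6.82 m/s. Fr₁ = V₁/√(g·y₁) = 2.81.
By Bélanger, y₂/y₁ = ½[√(1 + 8Fr₁²) − 1] = ½[√64.11 − 1] = 3.50.
y₂ = 3.50 × 0.601 = 2.11 m.
V₂ = q/y₂ = 4.10/2.11 = 1.95 m/s. E₁ = y₁ + V₁²/2g = 2.97 m; E₂ = y₂ + V₂²/2g = 2.30 m. ΔE = E₁ − E₂ = 0.673 m.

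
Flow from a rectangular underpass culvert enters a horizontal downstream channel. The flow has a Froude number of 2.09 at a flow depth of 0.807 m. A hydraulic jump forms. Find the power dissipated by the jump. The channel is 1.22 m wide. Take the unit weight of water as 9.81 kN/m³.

P = 15.4 kW

Fr₁ = 2.09 (given).
Conjugate-depth relation: y₂/y₁ = ½[√(1 + 8Fr₁²) − 1] = ½[√35.94 − 1] = 2.50.
y₂ = 2.50 × 0.807 = 2.02 m.
Head loss: ΔE = (y₂ − y₁)³/(4y₁y₂) = (2.02 − 0.807)³/(4×0.807×2.02) = 1.77/6.51 = 0.271 m.
V₁ = Fr₁·√(g·y₁) = 2.09×√(9.81×0.807) = 5.88 m/s; q = V₁·y₁ = 4.75 m²/s. Q = q·b = 4.75 × 1.22 = 5.79 m³/s. P = γ·Q·ΔE = 9.81 × 5.79 × 0.271 = 15.4 kW.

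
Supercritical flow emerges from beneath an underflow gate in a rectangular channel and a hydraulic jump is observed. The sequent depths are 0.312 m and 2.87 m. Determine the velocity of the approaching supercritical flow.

V₁ = 12.0 m/s

For a rectangular channel the momentum equation gives q² = ½·g·y₁·y₂·(y₁ + y₂) = ½×9.81×0.312×2.87×3.18 = 14.0.
q = √14.0 = 3.74 m²/s.
V₁ = q/y₁ = 3.74/0.312 = 12.0 m/s.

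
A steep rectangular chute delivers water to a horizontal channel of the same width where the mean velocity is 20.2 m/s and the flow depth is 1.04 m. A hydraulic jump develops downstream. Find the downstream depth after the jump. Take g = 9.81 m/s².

y₂ = 8.80 m

Fr₁ = V₁/√(g·y₁) = 20.2/√(9.81×1.04) = 6.32.
Conjugate-depth relation: y₂/y₁ = ½[√(1 + 8Fr₁²) − 1] = ½[√321.0 − 1] = 8.46.
y₂ = 8.46 × 1.04 = 8.80 m.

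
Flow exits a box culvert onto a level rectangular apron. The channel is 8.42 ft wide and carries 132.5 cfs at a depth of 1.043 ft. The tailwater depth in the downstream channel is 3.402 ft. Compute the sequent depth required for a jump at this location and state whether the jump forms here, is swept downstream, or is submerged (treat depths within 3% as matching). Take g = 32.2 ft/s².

q = Q/b = 132.5/8.42 = 15.74 ft²/s; V₁ = q/y₁ = 15.09 ft/s. Fr₁ = V₁/√(g·y₁) = 2.603.
Sequent-depth ratio: y₂/y₁ = ½[√(1 + 8Fr₁²) − 1] = ½[√55.224 − 1] = 3.216.
y₂ = 3.216 × 1.043 = 3.354 ft.
Tailwater y_tw = 3.402 ft: y_tw ≈ y₂, so the jump forms here.

y₂ = 3.354 ft; the jump forms here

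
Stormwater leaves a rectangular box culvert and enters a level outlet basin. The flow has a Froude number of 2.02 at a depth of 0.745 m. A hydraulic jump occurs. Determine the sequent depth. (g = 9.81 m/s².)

Fr₁ = 2.02 (given).
Sequent-depth ratio: y₂/y₁ = ½[√(1 + 8Fr₁²) − 1] = ½[√33.64 − 1] = 2.40.
y₂ = 2.40 × 0.745 = 1.79 m.

y₂ = 1.79 m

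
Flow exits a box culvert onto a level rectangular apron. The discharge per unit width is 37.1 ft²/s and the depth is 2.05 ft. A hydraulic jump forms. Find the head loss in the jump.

V₁ = q/y₁ = 37.1/2.05 = 18.1 ft/s. Fr₁ = V₁/√(g·y₁) = 18.1/√(32.2×2.05) = 2.23.
By Bélanger, y₂/y₁ = ½[√(1 + 8Fr₁²) − 1] = ½[√40.69 − 1] = 2.69.
y₂ = 2.69 × 2.05 = 5.51 ft.
V₂ = q/y₂ = 37.1/5.51 = 6.73 ft/s. E₁ = y₁ + V₁²/2g = 7.14 ft; E₂ = y₂ + V₂²/2g = 6.22 ft. ΔE = E₁ − E₂ = 0.919 ft.

ΔE = 0.919 ft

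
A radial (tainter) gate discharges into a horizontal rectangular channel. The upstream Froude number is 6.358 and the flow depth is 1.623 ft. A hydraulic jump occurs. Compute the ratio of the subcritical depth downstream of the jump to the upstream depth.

y₂/y₁ = 8.505

Fr₁ = 6.358 (given).
By Bélanger, y₂/y₁ = ½[√(1 + 8Fr₁²) − 1] = ½[√324.39 − 1] = 8.505.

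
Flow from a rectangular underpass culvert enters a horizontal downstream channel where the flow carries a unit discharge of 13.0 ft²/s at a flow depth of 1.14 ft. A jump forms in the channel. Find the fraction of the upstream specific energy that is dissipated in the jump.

ΔE/E₁ = 0.0721 (7.21%)

V₁ = q/y₁ = 13.0/1.14 = 11.4 ft/s. Fr₁ = V₁/√(g·y₁) = 11.4/√(32.2×1.14) = 1.88.
Bélanger equation: y₂/y₁ = ½[√(1 + 8Fr₁²) − 1] = ½[√29.34 − 1] = 2.21.
y₂ = 2.21 × 1.14 = 2.52 ft.
E₁ = y₁ + V₁²/2g = 3.16 ft. ΔE = (y₂ − y₁)³/(4y₁y₂) = 0.228 ft. ΔE/E₁ = 0.228/3.16 = 0.0721.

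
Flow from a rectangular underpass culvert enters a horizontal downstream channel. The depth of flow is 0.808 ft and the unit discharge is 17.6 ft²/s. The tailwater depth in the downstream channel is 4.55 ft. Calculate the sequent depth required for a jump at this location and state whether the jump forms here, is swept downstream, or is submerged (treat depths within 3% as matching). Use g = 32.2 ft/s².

V₁ = q/y₁ = 17.6/0.808 = 21.8 ft/s. Fr₁ = V₁/√(g·y₁) = 21.8/√(32.2×0.808) = 4.27.
Sequent-depth ratio: y₂/y₁ = ½[√(1 + 8Fr₁²) − 1] = ½[√146.9 − 1] = 5.56.
y₂ = 5.56 × 0.808 = 4.49 ft.
Tailwater y_tw = 4.55 ft: y_tw ≈ y₂, so the jump forms here.

y₂ = 4.49 ft; the jump forms here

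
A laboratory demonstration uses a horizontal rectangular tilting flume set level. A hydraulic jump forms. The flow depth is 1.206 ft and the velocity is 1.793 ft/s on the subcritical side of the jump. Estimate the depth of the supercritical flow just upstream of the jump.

Fr₂ = V₂/√(g·y₂) = 1.793/√(32.2×1.206) = 0.2877.
Since the conjugate-depth ratio holds either way, y₁/y₂ = ½[√(1 + 8Fr₂²) − 1] = ½[√1.6623 − 1] = 0.1446.
y₁ = 0.1446 × 1.206 = 0.1744 ft.

y₁ = 0.1744 ft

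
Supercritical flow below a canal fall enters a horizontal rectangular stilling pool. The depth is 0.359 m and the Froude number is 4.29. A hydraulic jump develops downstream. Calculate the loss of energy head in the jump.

ΔE = 1.55 m

Fr₁ = 4.29 (given).
By Bélanger, y₂/y₁ = ½[√(1 + 8Fr₁²) − 1] = ½[√148.2 − 1] = 5.59.
y₂ = 5.59 × 0.359 = 2.01 m.
V₁ = Fr₁·√(g·y₁) = 4.29×√(9.81×0.359) = 8.05 m/s; q = V₁·y₁ = 2.89 m²/s. V₂ = q/y₂ = 2.89/2.01 = 1.44 m/s. E₁ = y₁ + V₁²/2g = 3.66 m; E₂ = y₂ + V₂²/2g = 2.11 m. ΔE = E₁ − E₂ = 1.55 m.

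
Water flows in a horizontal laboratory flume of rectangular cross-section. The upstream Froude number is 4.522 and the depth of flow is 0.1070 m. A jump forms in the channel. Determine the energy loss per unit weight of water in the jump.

Fr₁ = 4.522 (given).
Sequent-depth ratio: y₂/y₁ = ½[√(1 + 8Fr₁²) − 1] = ½[√164.59 − 1] = 5.915.
y₂ = 5.915 × 0.1070 = 0.6329 m.
Head loss: ΔE = (y₂ − y₁)³/(4y₁y₂) = (0.6329 − 0.1070)³/(4×0.1070×0.6329) = 0.1454/0.2709 = 0.5369 m.

ΔE = 0.5369 m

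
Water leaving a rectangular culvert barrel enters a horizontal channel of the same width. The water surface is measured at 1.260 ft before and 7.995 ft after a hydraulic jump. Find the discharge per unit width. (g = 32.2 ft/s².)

q = 38.74 ft²/s

For a rectangular channel the momentum equation gives q² = ½·g·y₁·y₂·(y₁ + y₂) = ½×32.2×1.260×7.995×9.255 = 1501.
q = √1501 = 38.74 ft²/s.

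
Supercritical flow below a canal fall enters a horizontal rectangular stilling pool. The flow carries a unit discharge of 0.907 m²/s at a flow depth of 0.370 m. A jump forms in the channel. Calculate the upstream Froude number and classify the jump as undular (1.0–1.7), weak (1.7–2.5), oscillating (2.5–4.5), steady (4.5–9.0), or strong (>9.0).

Fr₁ = 1.29; undular jump

V₁ = q/y₁ = 0.907/0.370 = 2.45 m/s. Fr₁ = V₁/√(g·y₁) = 2.45/√(9.81×0.370) = 1.29.
Fr₁ = 1.29 lies in the undular range.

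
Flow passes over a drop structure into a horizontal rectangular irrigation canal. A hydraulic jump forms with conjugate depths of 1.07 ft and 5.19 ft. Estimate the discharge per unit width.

For a rectangular channel the momentum equation gives q² = ½·g·y₁·y₂·(y₁ + y₂) = ½×32.2×1.07×5.19×6.26 = 560.
q = √560 = 23.7 ft²/s.

q = 23.7 ft²/s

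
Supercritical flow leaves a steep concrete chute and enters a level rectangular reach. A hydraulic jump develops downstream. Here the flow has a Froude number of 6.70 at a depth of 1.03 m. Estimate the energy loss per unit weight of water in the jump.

Fr₁ = 6.70 (given).
From the momentum equation for a rectangular channel, y₂/y₁ = ½[√(1 + 8Fr₁²) − 1] = ½[√360.1 − 1] = 8.99.
y₂ = 8.99 × 1.03 = 9.26 m.
V₁ = Fr₁·√(g·y₁) = 6.70×√(9.81×1.03) = 21.3 m/s; q = V₁·y₁ = 21.9 m²/s. V₂ = q/y₂ = 21.9/9.26 = 2.37 m/s. E₁ = y₁ + V₁²/2g = 24.1 m; E₂ = y₂ + V₂²/2g = 9.54 m. ΔE = E₁ − E₂ = 14.6 m.

ΔE = 14.6 m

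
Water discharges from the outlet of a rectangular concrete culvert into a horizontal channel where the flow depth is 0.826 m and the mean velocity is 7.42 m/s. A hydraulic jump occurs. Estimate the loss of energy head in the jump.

ΔE = 0.702 m

Fr₁ = V₁/√(g·y₁) = 7.42/√(9.81×0.826) = 2.61.
From the momentum equation for a rectangular channel, y₂/y₁ = ½[√(1 + 8Fr₁²) − 1] = ½[√55.36 − 1] = 3.22.
y₂ = 3.22 × 0.826 = 2.66 m.
q = V₁·y₁ = 7.42 × 0.826 = 6.13 m²/s. V₂ = q/y₂ = 6.13/2.66 = 2.30 m/s. E₁ = y₁ + V₁²/2g = 3.63 m; E₂ = y₂ + V₂²/2g = 2.93 m. ΔE = E₁ − E₂ = 0.702 m.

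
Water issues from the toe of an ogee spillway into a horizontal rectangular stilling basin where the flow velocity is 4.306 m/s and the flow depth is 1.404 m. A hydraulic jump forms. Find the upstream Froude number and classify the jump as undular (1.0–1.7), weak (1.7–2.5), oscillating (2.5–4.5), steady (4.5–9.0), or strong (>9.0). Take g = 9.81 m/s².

Fr₁ = V₁/√(g·y₁) = 4.306/√(9.81×1.404) = 1.160.
Fr₁ = 1.160 lies in the undular range.

Fr₁ = 1.160; undular jump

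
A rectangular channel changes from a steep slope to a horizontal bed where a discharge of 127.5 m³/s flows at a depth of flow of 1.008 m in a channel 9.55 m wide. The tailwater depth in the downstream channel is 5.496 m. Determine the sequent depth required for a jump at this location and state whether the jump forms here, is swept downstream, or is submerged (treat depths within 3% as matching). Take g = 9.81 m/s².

q = Q/b = 127.5/9.55 = 13.35 m²/s; V₁ = q/y₁ = 13.24 m/s. Fr₁ = V₁/√(g·y₁) = 4.212.
Bélanger equation: y₂/y₁ = ½[√(1 + 8Fr₁²) − 1] = ½[√142.92 − 1] = 5.478.
y₂ = 5.478 × 1.008 = 5.521 m.
Tailwater y_tw = 5.496 m: y_tw ≈ y₂, so the jump forms here.

y₂ = 5.521 m; the jump forms here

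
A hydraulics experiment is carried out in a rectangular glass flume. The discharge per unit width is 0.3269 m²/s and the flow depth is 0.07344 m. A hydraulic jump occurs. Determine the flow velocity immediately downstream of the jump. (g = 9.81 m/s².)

V₂ = 0.6420 m/s

V₁ = q/y₁ = 0.3269/0.07344 = 4.451 m/s. Fr₁ = V₁/√(g·y₁) = 4.451/√(9.81×0.07344) = 5.244.
Conjugate-depth relation: y₂/y₁ = ½[√(1 + 8Fr₁²) − 1] = ½[√221.02 − 1] = 6.933.
y₂ = 6.933 × 0.07344 = 0.5092 m.
V₂ = q/y₂ = 0.3269/0.5092 = 0.6420 m/s.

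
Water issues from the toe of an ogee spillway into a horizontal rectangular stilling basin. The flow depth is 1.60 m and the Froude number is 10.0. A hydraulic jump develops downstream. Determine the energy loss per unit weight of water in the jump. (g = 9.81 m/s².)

ΔE = 59.3 m

Fr₁ = 10.0 (given).
By Bélanger, y₂/y₁ = ½[√(1 + 8Fr₁²) − 1] = ½[√801.0 − 1] = 13.7.
y₂ = 13.7 × 1.60 = 21.8 m.
V₁ = Fr₁·√(g·y₁) = 10.0×√(9.81×1.60) = 39.6 m/s; q = V₁·y₁ = 63.4 m²/s. V₂ = q/y₂ = 63.4/21.8 = 2.90 m/s. E₁ = y₁ + V₁²/2g = 81.6 m; E₂ = y₂ + V₂²/2g = 22.3 m. ΔE = E₁ − E₂ = 59.3 m.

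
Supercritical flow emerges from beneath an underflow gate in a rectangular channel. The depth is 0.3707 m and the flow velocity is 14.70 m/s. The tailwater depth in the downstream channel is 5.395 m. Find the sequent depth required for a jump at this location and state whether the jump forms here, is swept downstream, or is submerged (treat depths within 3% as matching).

Fr₁ = V₁/√(g·y₁) = 14.70/√(9.81×0.3707) = 7.709.
Bélanger equation: y₂/y₁ = ½[√(1 + 8Fr₁²) − 1] = ½[√476.37 − 1] = 10.41.
y₂ = 10.41 × 0.3707 = 3.860 m.
Tailwater y_tw = 5.395 m: y_tw > y₂, so the jump is submerged.

y₂ = 3.860 m; the jump is submerged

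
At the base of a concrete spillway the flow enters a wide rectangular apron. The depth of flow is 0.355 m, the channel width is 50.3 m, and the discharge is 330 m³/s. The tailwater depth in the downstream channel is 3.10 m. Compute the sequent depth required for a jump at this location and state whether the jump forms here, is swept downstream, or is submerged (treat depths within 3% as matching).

q = Q/b = 330/50.3 = 6.56 m²/s; V₁ = q/y₁ = 18.5 m/s. Fr₁ = V₁/√(g·y₁) = 9.90.
From the momentum equation for a rectangular channel, y₂/y₁ = ½[√(1 + 8Fr₁²) − 1] = ½[√785.6 − 1] = 13.5.
y₂ = 13.5 × 0.355 = 4.80 m.
Tailwater y_tw = 3.10 m: y_tw < y₂, so the jump is swept downstream.

y₂ = 4.80 m; the jump is swept downstream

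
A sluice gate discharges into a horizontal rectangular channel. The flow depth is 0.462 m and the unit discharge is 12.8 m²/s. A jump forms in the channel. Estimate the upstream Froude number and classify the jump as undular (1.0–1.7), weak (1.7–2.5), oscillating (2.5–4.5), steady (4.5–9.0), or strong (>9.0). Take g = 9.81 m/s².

V₁ = q/y₁ = 12.8/0.462 = 27.7 m/s. Fr₁ = V₁/√(g·y₁) = 27.7/√(9.81×0.462) = 13.0.
Fr₁ = 13.0 lies in the strong range.

Fr₁ = 13.0; strong jump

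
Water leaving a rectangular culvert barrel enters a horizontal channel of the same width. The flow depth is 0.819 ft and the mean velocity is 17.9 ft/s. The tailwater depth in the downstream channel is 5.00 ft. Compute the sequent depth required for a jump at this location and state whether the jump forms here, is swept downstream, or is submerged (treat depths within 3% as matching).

Fr₁ = V₁/√(g·y₁) = 17.9/√(32.2×0.819) = 3.49.
Conjugate-depth relation: y₂/y₁ = ½[√(1 + 8Fr₁²) − 1] = ½[√98.20 − 1] = 4.45.
y₂ = 4.45 × 0.819 = 3.65 ft.
Tailwater y_tw = 5.00 ft: y_tw > y₂, so the jump is submerged.

y₂ = 3.65 ft; the jump is submerged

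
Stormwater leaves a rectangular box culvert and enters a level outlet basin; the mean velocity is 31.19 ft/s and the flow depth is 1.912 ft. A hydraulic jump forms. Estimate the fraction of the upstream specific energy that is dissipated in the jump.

ΔE/E₁ = 0.389 (38.9%)

Fr₁ = V₁/√(g·y₁) = 31.19/√(32.2×1.912) = 3.975.
Conjugate-depth relation: y₂/y₁ = ½[√(1 + 8Fr₁²) − 1] = ½[√127.41 − 1] = 5.144.
y₂ = 5.144 × 1.912 = 9.835 ft.
E₁ = y₁ + V₁²/2g = 17.02 ft. ΔE = (y₂ − y₁)³/(4y₁y₂) = 6.612 ft. ΔE/E₁ = 6.612/17.02 = 0.389.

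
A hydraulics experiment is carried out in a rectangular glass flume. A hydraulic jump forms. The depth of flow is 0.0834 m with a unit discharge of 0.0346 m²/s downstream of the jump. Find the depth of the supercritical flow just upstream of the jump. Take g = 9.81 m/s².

y₁ = 0.0266 m

V₂ = q/y₂ = 0.0346/0.0834 = 0.415 m/s; Fr₂ = V₂/√(g·y₂) = 0.459.
Applying the sequent-depth relation in reverse, y₁/y₂ = ½[√(1 + 8Fr₂²) − 1] = ½[√2.683 − 1] = 0.319.
y₁ = 0.319 × 0.0834 = 0.0266 m.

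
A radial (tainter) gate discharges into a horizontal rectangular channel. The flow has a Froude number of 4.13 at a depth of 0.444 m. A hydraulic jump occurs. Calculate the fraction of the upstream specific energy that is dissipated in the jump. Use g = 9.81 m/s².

ΔE/E₁ = 0.406 (40.6%)

Fr₁ = 4.13 (given).
Conjugate-depth relation: y₂/y₁ = ½[√(1 + 8Fr₁²) − 1] = ½[√137.5 − 1] = 5.36.
y₂ = 5.36 × 0.444 = 2.38 m.
E₁ = y₁(1 + Fr₁²/2) = 0.444×(1 + 4.13²/2) = 4.23 m. ΔE = (y₂ − y₁)³/(4y₁y₂) = 1.72 m. ΔE/E₁ = 1.72/4.23 = 0.406.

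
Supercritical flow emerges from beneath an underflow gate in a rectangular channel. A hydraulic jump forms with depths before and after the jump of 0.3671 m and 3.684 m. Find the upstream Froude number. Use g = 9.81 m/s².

For a rectangular channel the momentum equation gives q² = ½·g·y₁·y₂·(y₁ + y₂) = ½×9.81×0.3671×3.684×4.051 = 26.87.
q = √26.87 = 5.184 m²/s.
V₁ = q/y₁ = 14.12 m/s; Fr₁ = V₁/√(g·y₁) = 7.441.

Fr₁ = 7.441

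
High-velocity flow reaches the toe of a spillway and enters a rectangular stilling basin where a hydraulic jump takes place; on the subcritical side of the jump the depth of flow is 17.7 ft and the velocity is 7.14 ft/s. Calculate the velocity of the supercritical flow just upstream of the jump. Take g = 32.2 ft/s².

Fr₂ = V₂/√(g·y₂) = 7.14/√(32.2×17.7) = 0.299.
The Bélanger relation is symmetric: y₁/y₂ = ½[√(1 + 8Fr₂²) − 1] = ½[√1.716 − 1] = 0.155.
y₁ = 0.155 × 17.7 = 2.74 ft.
V₁ = q/y₁ = 126/2.74 = 46.1 ft/s.

V₁ = 46.1 ft/s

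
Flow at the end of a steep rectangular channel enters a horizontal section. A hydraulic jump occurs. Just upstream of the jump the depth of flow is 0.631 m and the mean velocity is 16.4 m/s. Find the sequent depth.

y₂ = 5.58 m

Fr₁ = V₁/√(g·y₁) = 16.4/√(9.81×0.631) = 6.59.
Bélanger equation: y₂/y₁ = ½[√(1 + 8Fr₁²) − 1] = ½[√348.6 − 1] = 8.84.
y₂ = 8.84 × 0.631 = 5.58 m.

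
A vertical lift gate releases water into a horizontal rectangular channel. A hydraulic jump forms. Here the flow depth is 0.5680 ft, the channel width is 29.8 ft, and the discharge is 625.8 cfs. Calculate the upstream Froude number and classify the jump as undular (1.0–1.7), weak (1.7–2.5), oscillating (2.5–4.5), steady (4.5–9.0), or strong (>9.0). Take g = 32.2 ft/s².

q = Q/b = 625.8/29.8 = 21.00 ft²/s; V₁ = q/y₁ = 36.97 ft/s. Fr₁ = V₁/√(g·y₁) = 8.645.
Fr₁ = 8.645 lies in the steady range.

Fr₁ = 8.645; steady jump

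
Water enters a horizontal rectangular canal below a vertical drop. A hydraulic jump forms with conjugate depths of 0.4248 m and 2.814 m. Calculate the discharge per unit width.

For a rectangular channel the momentum equation gives q² = ½·g·y₁·y₂·(y₁ + y₂) = ½×9.81×0.4248×2.814×3.239 = 18.99.
q = √18.99 = 4.358 m²/s.

q = 4.358 m²/s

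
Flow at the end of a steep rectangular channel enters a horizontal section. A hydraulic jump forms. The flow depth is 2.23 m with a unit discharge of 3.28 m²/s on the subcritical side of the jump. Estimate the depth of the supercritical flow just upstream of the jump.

y₁ = 0.377 m

V₂ = q/y₂ = 3.28/2.23 = 1.47 m/s; Fr₂ = V₂/√(g·y₂) = 0.314.
Applying the sequent-depth relation in reverse, y₁/y₂ = ½[√(1 + 8Fr₂²) − 1] = ½[√1.791 − 1] = 0.169.
y₁ = 0.169 × 2.23 = 0.377 m.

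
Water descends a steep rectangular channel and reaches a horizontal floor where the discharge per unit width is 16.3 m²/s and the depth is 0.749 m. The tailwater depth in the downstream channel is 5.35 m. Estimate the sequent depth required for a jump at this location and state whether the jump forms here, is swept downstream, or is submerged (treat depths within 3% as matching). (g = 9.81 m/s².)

V₁ = q/y₁ = 16.3/0.749 = 21.8 m/s. Fr₁ = V₁/√(g·y₁) = 21.8/√(9.81×0.749) = 8.03.
Conjugate-depth relation: y₂/y₁ = ½[√(1 + 8Fr₁²) − 1] = ½[√516.6 − 1] = 10.9.
y₂ = 10.9 × 0.749 = 8.14 m.
Tailwater y_tw = 5.35 m: y_tw < y₂, so the jump is swept downstream.

y₂ = 8.14 m; the jump is swept downstream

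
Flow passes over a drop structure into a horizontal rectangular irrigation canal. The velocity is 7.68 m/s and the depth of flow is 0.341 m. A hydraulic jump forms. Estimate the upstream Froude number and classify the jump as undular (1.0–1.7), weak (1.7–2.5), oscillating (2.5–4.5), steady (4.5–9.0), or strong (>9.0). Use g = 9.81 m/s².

Fr₁ = V₁/√(g·y₁) = 7.68/√(9.81×0.341) = 4.20.
Fr₁ = 4.20 lies in the oscillating range.

Fr₁ = 4.20; oscillating jump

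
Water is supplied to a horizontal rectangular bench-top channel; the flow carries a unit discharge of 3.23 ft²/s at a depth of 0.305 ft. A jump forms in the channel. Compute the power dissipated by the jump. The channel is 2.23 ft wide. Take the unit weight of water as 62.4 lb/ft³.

V₁ = q/y₁ = 3.23/0.305 = 10.6 ft/s. Fr₁ = V₁/√(g·y₁) = 10.6/√(32.2×0.305) = 3.38.
By Bélanger, y₂/y₁ = ½[√(1 + 8Fr₁²) − 1] = ½[√92.36 − 1] = 4.31.
y₂ = 4.31 × 0.305 = 1.31 ft.
Head loss: ΔE = (y₂ − y₁)³/(4y₁y₂) = (1.31 − 0.305)³/(4×0.305×1.31) = 1.02/1.60 = 0.639 ft.
Q = q·b = 3.23 × 2.23 = 7.20 cfs. P = γ·Q·ΔE/550 = 62.4 × 7.20 × 0.639 / 550 = 0.523 hp.

P = 0.523 hp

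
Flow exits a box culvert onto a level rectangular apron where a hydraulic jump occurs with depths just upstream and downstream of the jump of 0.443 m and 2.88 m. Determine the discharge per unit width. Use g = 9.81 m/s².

q = 4.56 m²/s

For a rectangular channel the momentum equation gives q² = ½·g·y₁·y₂·(y₁ + y₂) = ½×9.81×0.443×2.88×3.32 = 20.8.
q = √20.8 = 4.56 m²/s.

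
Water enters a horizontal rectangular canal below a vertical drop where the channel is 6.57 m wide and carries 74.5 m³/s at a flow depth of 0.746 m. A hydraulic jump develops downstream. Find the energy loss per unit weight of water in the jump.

ΔE = 6.74 m

q = Q/b = 74.5/6.57 = 11.3 m²/s; V₁ = q/y₁ = 15.2 m/s. Fr₁ = V₁/√(g·y₁) = 5.62.
Bélanger equation: y₂/y₁ = ½[√(1 + 8Fr₁²) − 1] = ½[√253.6 − 1] = 7.46.
y₂ = 7.46 × 0.746 = 5.57 m.
Head loss: ΔE = (y₂ − y₁)³/(4y₁y₂) = (5.57 − 0.746)³/(4×0.746×5.57) = 112/16.6 = 6.74 m.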